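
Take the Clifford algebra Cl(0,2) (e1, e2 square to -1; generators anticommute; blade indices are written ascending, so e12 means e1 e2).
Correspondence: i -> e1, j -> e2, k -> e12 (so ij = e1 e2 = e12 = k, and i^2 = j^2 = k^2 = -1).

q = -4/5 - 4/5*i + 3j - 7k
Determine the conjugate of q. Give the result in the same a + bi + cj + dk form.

In blades: q = -4/5 - 4/5*e1 + 3*e2 - 7*e12.
Conjugation here is Clifford conjugation: the scalar is fixed and the grade-1 and grade-2 blades all flip sign, giving -4/5 + 4/5*e1 - 3*e2 + 7*e12; translating back:
Answer: -4/5 + 4/5*i - 3j + 7k


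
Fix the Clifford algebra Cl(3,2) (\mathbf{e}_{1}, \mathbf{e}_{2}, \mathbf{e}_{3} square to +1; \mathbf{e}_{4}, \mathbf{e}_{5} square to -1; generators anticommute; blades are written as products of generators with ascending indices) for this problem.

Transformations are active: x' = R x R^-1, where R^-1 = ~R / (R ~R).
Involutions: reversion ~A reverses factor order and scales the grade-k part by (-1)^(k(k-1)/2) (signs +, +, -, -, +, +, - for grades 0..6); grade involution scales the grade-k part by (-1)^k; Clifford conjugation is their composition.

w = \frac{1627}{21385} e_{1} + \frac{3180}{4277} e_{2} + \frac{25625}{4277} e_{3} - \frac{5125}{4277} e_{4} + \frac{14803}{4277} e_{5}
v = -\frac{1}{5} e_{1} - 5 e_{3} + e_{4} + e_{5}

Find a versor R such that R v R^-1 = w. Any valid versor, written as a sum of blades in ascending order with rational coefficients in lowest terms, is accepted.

Here q(v) = q(w) = \frac{576}{25}; the classical choice R = v + w = -\frac{530}{4277} e_{1} + \frac{3180}{4277} e_{2} + \frac{4240}{4277} e_{3} - \frac{848}{4277} e_{4} + \frac{19080}{4277} e_{5} then realises v -> w under the sandwich.
Answer: -\frac{530}{4277} e_{1} + \frac{3180}{4277} e_{2} + \frac{4240}{4277} e_{3} - \frac{848}{4277} e_{4} + \frac{19080}{4277} e_{5}


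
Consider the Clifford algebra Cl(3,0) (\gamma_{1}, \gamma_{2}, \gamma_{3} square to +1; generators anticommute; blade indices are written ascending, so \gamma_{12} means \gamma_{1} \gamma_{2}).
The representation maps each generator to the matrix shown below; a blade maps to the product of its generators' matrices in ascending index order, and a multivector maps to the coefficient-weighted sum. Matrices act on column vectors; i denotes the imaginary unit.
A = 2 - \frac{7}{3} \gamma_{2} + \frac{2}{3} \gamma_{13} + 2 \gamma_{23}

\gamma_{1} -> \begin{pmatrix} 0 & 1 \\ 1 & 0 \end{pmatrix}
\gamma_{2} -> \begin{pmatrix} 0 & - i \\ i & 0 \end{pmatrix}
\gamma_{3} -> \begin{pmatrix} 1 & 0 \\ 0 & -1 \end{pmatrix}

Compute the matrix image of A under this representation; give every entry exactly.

Bivector images (products of the table entries): rho(\gamma_{13}) = rho(\gamma_{1})rho(\gamma_{3}) = \begin{pmatrix} 0 & -1 \\ 1 & 0 \end{pmatrix}; rho(\gamma_{23}) = rho(\gamma_{2})rho(\gamma_{3}) = \begin{pmatrix} 0 & i \\ i & 0 \end{pmatrix}.
M = (2)*1 + (-\frac{7}{3})*rho(\gamma_{2}) + (\frac{2}{3})*rho(\gamma_{13}) + (2)*rho(\gamma_{23}), summed entrywise (1 is the identity matrix):
Answer: \begin{pmatrix} 2 & - \frac{2}{3} + \frac{13 i}{3} \\ \frac{2}{3} - \frac{i}{3} & 2 \end{pmatrix}


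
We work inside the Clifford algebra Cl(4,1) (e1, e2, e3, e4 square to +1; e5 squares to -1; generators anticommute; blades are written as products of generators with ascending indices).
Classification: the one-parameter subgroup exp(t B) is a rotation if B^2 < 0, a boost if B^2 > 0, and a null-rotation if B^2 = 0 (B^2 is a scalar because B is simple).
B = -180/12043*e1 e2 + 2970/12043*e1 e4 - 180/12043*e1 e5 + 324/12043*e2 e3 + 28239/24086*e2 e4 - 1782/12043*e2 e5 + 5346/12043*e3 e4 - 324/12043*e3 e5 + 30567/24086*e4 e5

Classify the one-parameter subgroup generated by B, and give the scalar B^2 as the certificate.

B^2 term by term: the squares give (-180/12043)^2*(e1 e2)^2 + (2970/12043)^2*(e1 e4)^2 + (-180/12043)^2*(e1 e5)^2 + (324/12043)^2*(e2 e3)^2 + (28239/24086)^2*(e2 e4)^2 + (-1782/12043)^2*(e2 e5)^2 + (5346/12043)^2*(e3 e4)^2 + (-324/12043)^2*(e3 e5)^2 + (30567/24086)^2*(e4 e5)^2 = 32400/145033849*(-1) + 8820900/145033849*(-1) + 32400/145033849*(+1) + 104976/145033849*(-1) + 797441121/580135396*(-1) + 3175524/145033849*(+1) + 28579716/145033849*(-1) + 104976/145033849*(+1) + 934341489/580135396*(+1) = 0 (each basis 2-blade squares to minus the product of its generators' squares); cross terms between blades sharing an index anticommute and cancel; the commuting (index-disjoint) pairs give grade-4 terms 2*c*c'*(blade product), which cancel blade by blade — e1 e2 e3 e4: -1924560/145033849 + 1924560/145033849 = 0; e1 e2 e3 e5: 116640/145033849 - 116640/145033849 = 0; e1 e2 e4 e5: -5502060/145033849 + 10585080/145033849 - 5083020/145033849 = 0; e1 e3 e4 e5: 1924560/145033849 - 1924560/145033849 = 0; e2 e3 e4 e5: 9903708/145033849 + 9149436/145033849 - 19053144/145033849 = 0 — confirming B is simple. So B^2 = 0.
Answer: null-rotation, certificate B^2 = 0. Check the certificate: B^2 = 0, and that sign is decisive whatever form B takes.


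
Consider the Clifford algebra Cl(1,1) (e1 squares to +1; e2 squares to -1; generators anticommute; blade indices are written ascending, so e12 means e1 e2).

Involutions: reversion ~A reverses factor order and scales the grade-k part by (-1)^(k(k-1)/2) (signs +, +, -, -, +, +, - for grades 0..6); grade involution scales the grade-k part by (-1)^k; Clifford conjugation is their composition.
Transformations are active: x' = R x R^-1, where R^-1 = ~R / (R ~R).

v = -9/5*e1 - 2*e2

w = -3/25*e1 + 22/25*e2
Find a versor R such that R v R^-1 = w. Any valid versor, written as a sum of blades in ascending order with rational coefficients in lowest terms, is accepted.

The midline construction: v and w both square to -19/25, so reflecting in their sum -48/25*e1 - 28/25*e2 exchanges them.
Answer: -48/25*e1 - 28/25*e2


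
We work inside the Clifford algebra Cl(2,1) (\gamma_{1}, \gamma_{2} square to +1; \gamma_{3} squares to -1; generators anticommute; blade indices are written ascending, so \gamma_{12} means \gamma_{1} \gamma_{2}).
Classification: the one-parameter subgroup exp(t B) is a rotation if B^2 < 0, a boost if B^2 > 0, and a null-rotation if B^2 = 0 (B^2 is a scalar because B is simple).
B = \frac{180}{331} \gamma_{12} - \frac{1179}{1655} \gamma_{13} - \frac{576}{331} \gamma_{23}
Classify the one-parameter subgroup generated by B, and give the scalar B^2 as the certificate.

B^2 term by term: the squares give (\frac{180}{331})^2*(\gamma_{12})^2 + (-\frac{1179}{1655})^2*(\gamma_{13})^2 + (-\frac{576}{331})^2*(\gamma_{23})^2 = \frac{32400}{109561}*(-1) + \frac{1390041}{2739025}*(+1) + \frac{331776}{109561}*(+1) = \frac{81}{25} (each basis 2-blade squares to minus the product of its generators' squares); cross terms between blades sharing an index anticommute and cancel. So B^2 = \frac{81}{25}.
Answer: boost, certificate B^2 = \frac{81}{25}. Because \frac{81}{25} is invariant under every versor sandwich, the classification follows from its sign alone.


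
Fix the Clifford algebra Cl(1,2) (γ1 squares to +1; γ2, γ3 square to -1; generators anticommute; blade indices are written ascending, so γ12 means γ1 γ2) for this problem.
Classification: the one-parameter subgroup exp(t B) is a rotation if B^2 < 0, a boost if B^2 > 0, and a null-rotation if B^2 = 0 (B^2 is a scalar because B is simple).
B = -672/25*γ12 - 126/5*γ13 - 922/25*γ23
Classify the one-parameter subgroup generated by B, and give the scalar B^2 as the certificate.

B^2 term by term: the squares give (-672/25)^2*(γ12)^2 + (-126/5)^2*(γ13)^2 + (-922/25)^2*(γ23)^2 = 451584/625*(+1) + 15876/25*(+1) + 850084/625*(-1) = -64/25 (each basis 2-blade squares to minus the product of its generators' squares); cross terms between blades sharing an index anticommute and cancel. So B^2 = -64/25.
Answer: rotation, certificate B^2 = -64/25. B^2 = -64/25 is basis-independent, so its sign is the whole story.


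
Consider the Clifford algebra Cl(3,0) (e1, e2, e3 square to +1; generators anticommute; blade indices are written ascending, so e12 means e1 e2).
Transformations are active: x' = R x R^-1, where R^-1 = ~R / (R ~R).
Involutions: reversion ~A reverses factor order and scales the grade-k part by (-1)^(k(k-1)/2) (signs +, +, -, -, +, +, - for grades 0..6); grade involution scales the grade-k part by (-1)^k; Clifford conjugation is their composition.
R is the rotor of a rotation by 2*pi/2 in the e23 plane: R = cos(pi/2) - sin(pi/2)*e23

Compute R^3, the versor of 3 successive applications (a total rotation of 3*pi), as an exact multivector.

Because a rotor carries half the rotation angle, composing 3 copies of this e23-plane rotor multiplies the phase: 3*(pi/2) = 3*pi/2, hence R^3 = cos(3*pi/2) - sin(3*pi/2)*e23.
cos(3*pi/2) = 0 and sin(3*pi/2) = -1, so R^3 = e23. The net rotation is 1*pi (after discarding 1 full turn, each of which contributes a factor -1 to the rotor); the rotor keeps the half-angle phase exactly.
Answer: e23


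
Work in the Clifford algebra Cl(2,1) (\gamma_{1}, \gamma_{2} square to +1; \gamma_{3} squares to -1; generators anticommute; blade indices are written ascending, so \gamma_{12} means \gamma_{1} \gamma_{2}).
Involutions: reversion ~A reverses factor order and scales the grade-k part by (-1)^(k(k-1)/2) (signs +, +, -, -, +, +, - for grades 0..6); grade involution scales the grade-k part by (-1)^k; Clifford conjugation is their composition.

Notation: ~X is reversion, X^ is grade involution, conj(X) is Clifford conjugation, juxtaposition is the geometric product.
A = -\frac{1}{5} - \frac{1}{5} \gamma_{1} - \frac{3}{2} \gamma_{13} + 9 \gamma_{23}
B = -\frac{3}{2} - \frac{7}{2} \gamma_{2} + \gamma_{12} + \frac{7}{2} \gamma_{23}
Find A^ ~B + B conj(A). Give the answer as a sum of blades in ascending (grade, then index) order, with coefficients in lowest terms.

first term: -\frac{156}{5} - \frac{3}{10} \gamma_{1} + \frac{1}{2} \gamma_{2} + \frac{63}{2} \gamma_{3} + \frac{19}{4} \gamma_{12} + \frac{45}{4} \gamma_{13} - \frac{113}{10} \gamma_{23} - \frac{119}{20} \gamma_{123}
second term: -\frac{156}{5} - \frac{3}{10} \gamma_{1} + \frac{1}{2} \gamma_{2} + \frac{63}{2} \gamma_{3} - \frac{19}{4} \gamma_{12} - \frac{45}{4} \gamma_{13} + \frac{113}{10} \gamma_{23} + \frac{119}{20} \gamma_{123}
Answer: -\frac{312}{5} - \frac{3}{5} \gamma_{1} + \gamma_{2} + 63 \gamma_{3}


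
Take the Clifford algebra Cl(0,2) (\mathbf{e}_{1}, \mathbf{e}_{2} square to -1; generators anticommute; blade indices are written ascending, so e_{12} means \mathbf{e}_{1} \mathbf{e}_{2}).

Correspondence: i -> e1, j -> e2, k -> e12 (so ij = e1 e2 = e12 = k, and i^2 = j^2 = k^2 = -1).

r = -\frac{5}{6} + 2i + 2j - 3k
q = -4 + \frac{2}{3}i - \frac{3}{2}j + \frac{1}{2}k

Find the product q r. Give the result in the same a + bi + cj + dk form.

In blades: q = -4 + \frac{2}{3} e_{1} - \frac{3}{2} e_{2} + \frac{1}{2} e_{12}, r = -\frac{5}{6} + 2 e_{1} + 2 e_{2} - 3 e_{12}.
Distribute q over r term by term (generator squares from the signature, products reordered to ascending indices): (-4)*r = \frac{10}{3} - 8 e_{1} - 8 e_{2} + 12 e_{12}; (\frac{2}{3} e_{1})*r = -\frac{4}{3} - \frac{5}{9} e_{1} + 2 e_{2} + \frac{4}{3} e_{12}; (-\frac{3}{2} e_{2})*r = 3 + \frac{9}{2} e_{1} + \frac{5}{4} e_{2} + 3 e_{12}; (\frac{1}{2} e_{12})*r = \frac{3}{2} - e_{1} + e_{2} - \frac{5}{12} e_{12}.
Sum: \frac{13}{2} - \frac{91}{18} e_{1} - \frac{15}{4} e_{2} + \frac{191}{12} e_{12}; translating back through the correspondence:
Answer: \frac{13}{2} - \frac{91}{18}i - \frac{15}{4}j + \frac{191}{12}k


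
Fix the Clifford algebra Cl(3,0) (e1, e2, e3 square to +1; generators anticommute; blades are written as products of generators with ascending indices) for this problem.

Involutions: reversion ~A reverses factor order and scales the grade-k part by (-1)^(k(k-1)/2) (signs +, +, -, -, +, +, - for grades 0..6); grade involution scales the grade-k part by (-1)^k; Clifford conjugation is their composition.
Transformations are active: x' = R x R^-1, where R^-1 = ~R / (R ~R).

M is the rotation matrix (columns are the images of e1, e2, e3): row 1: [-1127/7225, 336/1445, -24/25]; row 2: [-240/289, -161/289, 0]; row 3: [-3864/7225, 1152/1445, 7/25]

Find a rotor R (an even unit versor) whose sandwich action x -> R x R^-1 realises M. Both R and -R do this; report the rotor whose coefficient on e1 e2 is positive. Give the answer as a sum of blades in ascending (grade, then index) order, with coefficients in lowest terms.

Method: write R = a + b12*e1 e2 + b13*e1 e3 + b23*e2 e3 with a^2 + b12^2 + b13^2 + b23^2 = 1 (so R^-1 = ~R). Expanding the columns R e_j ~R gives tr M = 4a^2 - 1 and, from the antisymmetric part, M21 - M12 = -4a*b12, M13 - M31 = 4a*b13, M32 - M23 = -4a*b23.
Here tr M = -3129/7225, so a^2 = (1 + tr M)/4 = 1024/7225 and a = ±32/85. Taking a = 32/85: M21 - M12 = -1536/1445, M13 - M31 = -3072/7225, M32 - M23 = 1152/1445, giving b12 = 12/17, b13 = -24/85, b23 = -9/17, i.e. R = 32/85 + 12/17*e1 e2 - 24/85*e1 e3 - 9/17*e2 e3.
Its e1 e2 coefficient is already positive.
Answer: 32/85 + 12/17*e1 e2 - 24/85*e1 e3 - 9/17*e2 e3. Recall the cover is two-to-one: with M of trace -3129/7225, both preimages act alike, and the stated e1 e2 sign chooses the sheet.


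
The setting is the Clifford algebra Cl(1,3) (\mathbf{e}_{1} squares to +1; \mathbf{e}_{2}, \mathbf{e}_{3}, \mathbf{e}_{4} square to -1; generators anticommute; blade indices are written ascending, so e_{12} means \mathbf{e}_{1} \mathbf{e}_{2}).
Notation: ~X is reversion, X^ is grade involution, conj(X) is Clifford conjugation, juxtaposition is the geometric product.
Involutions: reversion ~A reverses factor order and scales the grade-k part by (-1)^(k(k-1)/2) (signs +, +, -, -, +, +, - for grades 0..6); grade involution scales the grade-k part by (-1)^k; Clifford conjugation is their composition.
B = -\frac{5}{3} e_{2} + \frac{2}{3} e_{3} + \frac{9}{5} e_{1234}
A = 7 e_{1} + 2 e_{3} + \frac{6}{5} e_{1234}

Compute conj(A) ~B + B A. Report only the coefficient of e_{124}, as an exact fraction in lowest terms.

first term: -\frac{62}{75} + \frac{35}{3} e_{12} - \frac{14}{3} e_{13} - \frac{10}{3} e_{23} + \frac{22}{5} e_{124} + 2 e_{134} - \frac{63}{5} e_{234}
second term: -\frac{262}{75} + \frac{35}{3} e_{12} - \frac{14}{3} e_{13} - \frac{10}{3} e_{23} + \frac{14}{5} e_{124} - 2 e_{134} - \frac{63}{5} e_{234}
Answer: \frac{36}{5}


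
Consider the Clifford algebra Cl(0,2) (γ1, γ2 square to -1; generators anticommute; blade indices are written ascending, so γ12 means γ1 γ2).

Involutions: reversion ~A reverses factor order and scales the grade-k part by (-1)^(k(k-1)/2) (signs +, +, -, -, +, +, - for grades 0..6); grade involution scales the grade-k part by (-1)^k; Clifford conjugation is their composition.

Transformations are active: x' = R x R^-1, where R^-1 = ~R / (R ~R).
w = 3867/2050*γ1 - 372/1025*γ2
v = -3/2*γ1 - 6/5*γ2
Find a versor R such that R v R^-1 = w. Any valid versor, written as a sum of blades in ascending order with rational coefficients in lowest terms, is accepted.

Since q(v) = q(w) = -369/100, the sum R = v + w = 396/1025*γ1 - 1602/1025*γ2 does the job whenever invertible.
Answer: 396/1025*γ1 - 1602/1025*γ2


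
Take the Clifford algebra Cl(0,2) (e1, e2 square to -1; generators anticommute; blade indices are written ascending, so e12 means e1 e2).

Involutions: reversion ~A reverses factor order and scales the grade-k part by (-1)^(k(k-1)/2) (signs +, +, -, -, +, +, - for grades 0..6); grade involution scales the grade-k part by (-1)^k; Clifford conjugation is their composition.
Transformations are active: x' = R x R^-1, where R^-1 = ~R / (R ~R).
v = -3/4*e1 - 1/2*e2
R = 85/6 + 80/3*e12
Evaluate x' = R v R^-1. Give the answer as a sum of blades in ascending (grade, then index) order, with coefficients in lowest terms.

~R = 85/6 - 80/3*e12, and R ~R = 32825/36, so R^-1 = ~R / (32825/36).
R v = 65/24*e1 - 325/12*e2
Answer: 337/404*e1 - 69/202*e2


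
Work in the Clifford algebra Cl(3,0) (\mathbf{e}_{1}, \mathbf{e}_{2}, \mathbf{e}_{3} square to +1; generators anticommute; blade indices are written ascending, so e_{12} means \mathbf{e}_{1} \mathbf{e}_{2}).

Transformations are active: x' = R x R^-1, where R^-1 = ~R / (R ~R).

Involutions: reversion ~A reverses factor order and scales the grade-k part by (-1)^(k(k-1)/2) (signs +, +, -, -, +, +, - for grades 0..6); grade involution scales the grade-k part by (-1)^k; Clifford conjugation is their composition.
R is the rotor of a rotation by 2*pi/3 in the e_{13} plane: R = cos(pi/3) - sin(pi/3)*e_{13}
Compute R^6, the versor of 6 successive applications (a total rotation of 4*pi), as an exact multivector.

Half-angle bookkeeping: 6 applications in e_{13} add up to rotor phase 6*pi/3 = 2 \pi, so R^6 = cos(2 \pi) - sin(2 \pi)*e_{13}.
cos(2 \pi) = 1 and sin(2 \pi) = 0, so R^6 = 1. The total rotation 4*pi is 2 full turns, so every vector returns to itself, yet the rotor is +1, back on the identity sheet (an even number of 2*pi turns).
Answer: 1


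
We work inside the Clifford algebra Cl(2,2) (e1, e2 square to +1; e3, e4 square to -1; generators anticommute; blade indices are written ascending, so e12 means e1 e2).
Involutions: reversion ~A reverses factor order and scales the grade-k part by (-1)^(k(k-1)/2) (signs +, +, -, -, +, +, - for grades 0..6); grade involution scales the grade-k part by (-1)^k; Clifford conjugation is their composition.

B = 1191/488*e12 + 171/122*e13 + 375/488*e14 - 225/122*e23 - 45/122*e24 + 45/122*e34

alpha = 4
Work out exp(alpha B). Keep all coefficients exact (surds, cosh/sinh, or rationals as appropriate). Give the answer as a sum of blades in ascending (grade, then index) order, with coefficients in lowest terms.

B^2 term by term: the squares give (1191/488)^2*(e12)^2 + (171/122)^2*(e13)^2 + (375/488)^2*(e14)^2 + (-225/122)^2*(e23)^2 + (-45/122)^2*(e24)^2 + (45/122)^2*(e34)^2 = 1418481/238144*(-1) + 29241/14884*(+1) + 140625/238144*(+1) + 50625/14884*(+1) + 2025/14884*(+1) + 2025/14884*(-1) = 0 (each basis 2-blade squares to minus the product of its generators' squares); cross terms between blades sharing an index anticommute and cancel; the commuting (index-disjoint) pairs give grade-4 terms 2*c*c'*(blade product), which cancel blade by blade — e1234: 53595/29768 + 7695/7442 - 84375/29768 = 0 — confirming B is simple. So B^2 = 0.
B^2 = 0, hence only two terms survive: exp(alpha B) = 1 + alpha B (parabolic case).
Answer: 1 + 1191/122*e12 + 342/61*e13 + 375/122*e14 - 450/61*e23 - 90/61*e24 + 90/61*e34


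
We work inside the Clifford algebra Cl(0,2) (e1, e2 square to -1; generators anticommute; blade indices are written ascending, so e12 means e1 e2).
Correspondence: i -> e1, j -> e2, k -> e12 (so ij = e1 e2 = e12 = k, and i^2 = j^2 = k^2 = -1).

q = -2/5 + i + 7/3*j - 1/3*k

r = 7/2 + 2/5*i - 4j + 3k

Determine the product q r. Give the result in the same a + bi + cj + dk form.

In blades: q = -2/5 + e1 + 7/3*e2 - 1/3*e12, r = 7/2 + 2/5*e1 - 4*e2 + 3*e12.
Distribute q over r term by term (generator squares from the signature, products reordered to ascending indices): (-2/5)*r = -7/5 - 4/25*e1 + 8/5*e2 - 6/5*e12; (e1)*r = -2/5 + 7/2*e1 - 3*e2 - 4*e12; (7/3*e2)*r = 28/3 + 7*e1 + 49/6*e2 - 14/15*e12; (-1/3*e12)*r = 1 - 4/3*e1 - 2/15*e2 - 7/6*e12.
Sum: 128/15 + 1351/150*e1 + 199/30*e2 - 73/10*e12; translating back through the correspondence:
Answer: 128/15 + 1351/150*i + 199/30*j - 73/10*k


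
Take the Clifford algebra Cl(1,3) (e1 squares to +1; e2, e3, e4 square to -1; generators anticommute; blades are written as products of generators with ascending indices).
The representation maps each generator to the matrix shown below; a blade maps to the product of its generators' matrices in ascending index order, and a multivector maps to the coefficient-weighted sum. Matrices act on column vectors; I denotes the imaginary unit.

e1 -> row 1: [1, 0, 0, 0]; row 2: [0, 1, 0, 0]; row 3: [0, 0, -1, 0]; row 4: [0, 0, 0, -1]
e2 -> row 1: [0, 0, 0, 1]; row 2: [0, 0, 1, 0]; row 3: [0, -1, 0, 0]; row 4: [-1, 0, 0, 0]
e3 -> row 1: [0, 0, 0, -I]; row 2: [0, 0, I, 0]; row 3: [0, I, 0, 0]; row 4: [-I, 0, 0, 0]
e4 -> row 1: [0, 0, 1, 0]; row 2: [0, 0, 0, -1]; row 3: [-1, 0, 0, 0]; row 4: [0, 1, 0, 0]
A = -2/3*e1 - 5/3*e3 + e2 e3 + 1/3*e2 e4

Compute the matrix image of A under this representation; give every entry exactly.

Bivector images (products of the table entries): rho(e2 e3) = rho(e2)rho(e3) = row 1: [-I, 0, 0, 0]; row 2: [0, I, 0, 0]; row 3: [0, 0, -I, 0]; row 4: [0, 0, 0, I]; rho(e2 e4) = rho(e2)rho(e4) = row 1: [0, 1, 0, 0]; row 2: [-1, 0, 0, 0]; row 3: [0, 0, 0, 1]; row 4: [0, 0, -1, 0].
M = (-2/3)*rho(e1) + (-5/3)*rho(e3) + (1)*rho(e2 e3) + (1/3)*rho(e2 e4), summed entrywise:
Answer: row 1: [-2/3 - I, 1/3, 0, 5*I/3]; row 2: [-1/3, -2/3 + I, -5*I/3, 0]; row 3: [0, -5*I/3, 2/3 - I, 1/3]; row 4: [5*I/3, 0, -1/3, 2/3 + I]


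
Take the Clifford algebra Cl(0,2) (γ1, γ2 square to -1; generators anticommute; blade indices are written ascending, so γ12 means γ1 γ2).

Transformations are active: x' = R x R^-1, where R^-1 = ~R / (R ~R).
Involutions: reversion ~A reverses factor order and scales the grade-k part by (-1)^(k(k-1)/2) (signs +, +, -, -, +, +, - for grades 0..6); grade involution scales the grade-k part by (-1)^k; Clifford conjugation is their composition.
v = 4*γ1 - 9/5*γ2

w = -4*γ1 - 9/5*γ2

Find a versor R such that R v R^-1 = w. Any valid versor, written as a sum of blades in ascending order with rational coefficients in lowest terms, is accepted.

Here q(v) = q(w) = -481/25; the classical choice R = v + w = -18/5*γ2 then realises v -> w under the sandwich.
Answer: -18/5*γ2


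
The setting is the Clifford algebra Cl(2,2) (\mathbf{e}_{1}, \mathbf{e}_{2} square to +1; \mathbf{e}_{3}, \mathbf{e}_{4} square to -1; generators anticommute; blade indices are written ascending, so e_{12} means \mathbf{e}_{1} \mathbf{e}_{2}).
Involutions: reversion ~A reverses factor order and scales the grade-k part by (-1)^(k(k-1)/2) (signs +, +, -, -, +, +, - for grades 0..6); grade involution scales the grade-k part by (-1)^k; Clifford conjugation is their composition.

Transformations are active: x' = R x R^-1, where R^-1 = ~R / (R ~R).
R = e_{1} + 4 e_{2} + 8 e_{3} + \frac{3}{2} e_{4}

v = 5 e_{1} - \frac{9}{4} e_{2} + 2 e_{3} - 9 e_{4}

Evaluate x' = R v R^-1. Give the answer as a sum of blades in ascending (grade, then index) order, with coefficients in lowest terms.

~R = e_{1} + 4 e_{2} + 8 e_{3} + \frac{3}{2} e_{4}, and R ~R = -\frac{197}{4}, so R^-1 = ~R / (-\frac{197}{4}).
R v = -\frac{13}{2} - \frac{89}{4} e_{12} - 38 e_{13} - \frac{33}{2} e_{14} + 26 e_{23} - \frac{261}{8} e_{24} - 75 e_{34}
Answer: -\frac{933}{197} e_{1} + \frac{2605}{788} e_{2} + \frac{22}{197} e_{3} + \frac{1851}{197} e_{4}


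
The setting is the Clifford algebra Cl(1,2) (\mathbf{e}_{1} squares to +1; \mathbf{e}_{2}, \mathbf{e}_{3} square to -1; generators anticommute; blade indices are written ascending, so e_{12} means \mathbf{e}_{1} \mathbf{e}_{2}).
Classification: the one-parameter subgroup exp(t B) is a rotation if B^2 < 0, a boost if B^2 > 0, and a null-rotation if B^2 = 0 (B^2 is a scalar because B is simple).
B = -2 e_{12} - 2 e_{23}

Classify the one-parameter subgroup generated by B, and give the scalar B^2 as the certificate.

B^2 term by term: the squares give (-2)^2*(e_{12})^2 + (-2)^2*(e_{23})^2 = 4*(+1) + 4*(-1) = 0 (each basis 2-blade squares to minus the product of its generators' squares); cross terms between blades sharing an index anticommute and cancel. So B^2 = 0.
Answer: null-rotation, certificate B^2 = 0. No conjugation can change B^2 = 0; the sign gives the class.


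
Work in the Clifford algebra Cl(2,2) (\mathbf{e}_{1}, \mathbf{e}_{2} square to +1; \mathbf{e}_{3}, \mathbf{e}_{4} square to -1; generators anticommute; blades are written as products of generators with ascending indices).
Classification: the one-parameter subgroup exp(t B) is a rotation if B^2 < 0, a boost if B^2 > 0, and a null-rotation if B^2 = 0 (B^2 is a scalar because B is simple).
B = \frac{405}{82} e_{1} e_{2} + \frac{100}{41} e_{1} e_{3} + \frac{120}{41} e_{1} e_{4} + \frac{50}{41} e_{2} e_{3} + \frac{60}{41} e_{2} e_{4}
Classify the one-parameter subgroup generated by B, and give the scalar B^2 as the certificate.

B^2 term by term: the squares give (\frac{405}{82})^2*(e_{1} e_{2})^2 + (\frac{100}{41})^2*(e_{1} e_{3})^2 + (\frac{120}{41})^2*(e_{1} e_{4})^2 + (\frac{50}{41})^2*(e_{2} e_{3})^2 + (\frac{60}{41})^2*(e_{2} e_{4})^2 = \frac{164025}{6724}*(-1) + \frac{10000}{1681}*(+1) + \frac{14400}{1681}*(+1) + \frac{2500}{1681}*(+1) + \frac{3600}{1681}*(+1) = -\frac{25}{4} (each basis 2-blade squares to minus the product of its generators' squares); cross terms between blades sharing an index anticommute and cancel; the commuting (index-disjoint) pairs give grade-4 terms 2*c*c'*(blade product), which cancel blade by blade — e_{1} e_{2} e_{3} e_{4}: -\frac{12000}{1681} + \frac{12000}{1681} = 0 — confirming B is simple. So B^2 = -\frac{25}{4}.
Answer: rotation, certificate B^2 = -\frac{25}{4}. No conjugation can change B^2 = -\frac{25}{4}; the sign gives the class.


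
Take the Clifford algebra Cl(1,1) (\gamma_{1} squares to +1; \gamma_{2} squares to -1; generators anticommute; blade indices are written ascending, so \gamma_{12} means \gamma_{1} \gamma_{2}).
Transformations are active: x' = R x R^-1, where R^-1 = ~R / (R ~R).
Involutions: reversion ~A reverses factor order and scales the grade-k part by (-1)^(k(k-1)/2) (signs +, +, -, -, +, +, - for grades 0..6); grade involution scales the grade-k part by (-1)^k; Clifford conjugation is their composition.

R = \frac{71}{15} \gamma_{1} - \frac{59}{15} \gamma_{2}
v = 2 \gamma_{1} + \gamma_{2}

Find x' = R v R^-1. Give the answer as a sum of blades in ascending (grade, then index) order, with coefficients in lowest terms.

~R = \frac{71}{15} \gamma_{1} - \frac{59}{15} \gamma_{2}, and R ~R = \frac{104}{15}, so R^-1 = ~R / (\frac{104}{15}).
R v = \frac{67}{5} + \frac{63}{5} \gamma_{12}
Answer: \frac{4237}{260} \gamma_{1} - \frac{4213}{260} \gamma_{2}


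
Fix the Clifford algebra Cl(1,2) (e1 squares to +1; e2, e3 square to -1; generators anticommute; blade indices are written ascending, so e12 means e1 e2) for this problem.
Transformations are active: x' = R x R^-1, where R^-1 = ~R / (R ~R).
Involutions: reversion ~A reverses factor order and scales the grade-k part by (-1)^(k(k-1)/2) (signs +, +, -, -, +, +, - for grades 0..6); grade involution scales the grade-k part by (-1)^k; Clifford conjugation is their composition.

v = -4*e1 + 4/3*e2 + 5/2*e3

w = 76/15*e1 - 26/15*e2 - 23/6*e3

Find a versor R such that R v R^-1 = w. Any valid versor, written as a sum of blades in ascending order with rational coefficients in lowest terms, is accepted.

Equal squares first: v^2 = w^2 = 287/36. Then v + w = 16/15*e1 - 2/5*e2 - 4/3*e3 is a versor taking v to w, provided it is invertible.
Answer: 16/15*e1 - 2/5*e2 - 4/3*e3


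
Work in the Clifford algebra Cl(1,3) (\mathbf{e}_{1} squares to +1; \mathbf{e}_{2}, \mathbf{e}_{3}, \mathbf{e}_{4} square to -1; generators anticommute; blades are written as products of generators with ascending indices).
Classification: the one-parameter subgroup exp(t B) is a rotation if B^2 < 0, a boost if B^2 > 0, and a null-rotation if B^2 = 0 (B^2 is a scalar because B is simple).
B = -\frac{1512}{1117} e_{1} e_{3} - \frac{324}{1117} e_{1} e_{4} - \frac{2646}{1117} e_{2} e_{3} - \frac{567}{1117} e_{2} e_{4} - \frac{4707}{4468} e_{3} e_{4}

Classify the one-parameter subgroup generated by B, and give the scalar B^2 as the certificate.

B^2 term by term: the squares give (-\frac{1512}{1117})^2*(e_{1} e_{3})^2 + (-\frac{324}{1117})^2*(e_{1} e_{4})^2 + (-\frac{2646}{1117})^2*(e_{2} e_{3})^2 + (-\frac{567}{1117})^2*(e_{2} e_{4})^2 + (-\frac{4707}{4468})^2*(e_{3} e_{4})^2 = \frac{2286144}{1247689}*(+1) + \frac{104976}{1247689}*(+1) + \frac{7001316}{1247689}*(-1) + \frac{321489}{1247689}*(-1) + \frac{22155849}{19963024}*(-1) = -\frac{81}{16} (each basis 2-blade squares to minus the product of its generators' squares); cross terms between blades sharing an index anticommute and cancel; the commuting (index-disjoint) pairs give grade-4 terms 2*c*c'*(blade product), which cancel blade by blade — e_{1} e_{2} e_{3} e_{4}: -\frac{1714608}{1247689} + \frac{1714608}{1247689} = 0 — confirming B is simple. So B^2 = -\frac{81}{16}.
Answer: rotation, certificate B^2 = -\frac{81}{16}. Check the certificate: B^2 = -\frac{81}{16}, and that sign is decisive whatever form B takes.


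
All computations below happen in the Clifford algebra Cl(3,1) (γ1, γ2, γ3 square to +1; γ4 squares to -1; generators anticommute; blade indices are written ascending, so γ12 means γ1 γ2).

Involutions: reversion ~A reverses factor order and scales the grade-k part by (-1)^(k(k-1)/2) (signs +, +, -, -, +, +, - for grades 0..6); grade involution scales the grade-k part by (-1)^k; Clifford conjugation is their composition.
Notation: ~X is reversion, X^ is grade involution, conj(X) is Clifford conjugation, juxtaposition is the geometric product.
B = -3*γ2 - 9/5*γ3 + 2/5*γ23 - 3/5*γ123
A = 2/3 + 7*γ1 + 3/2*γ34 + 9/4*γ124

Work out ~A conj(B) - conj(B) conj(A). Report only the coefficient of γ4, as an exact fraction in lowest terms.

first term: 2*γ2 + 6/5*γ3 + 27/10*γ4 + 21*γ12 + 63/5*γ13 + 27/4*γ14 - 67/15*γ23 - 3/5*γ24 + 27/20*γ34 - 16/5*γ123 - 9/10*γ124 + 9/10*γ134 - 9/2*γ234 + 81/20*γ1234
second term: 2*γ2 + 6/5*γ3 - 27/10*γ4 + 21*γ12 + 63/5*γ13 - 27/4*γ14 + 59/15*γ23 + 3/5*γ24 + 27/20*γ34 + 12/5*γ123 + 9/10*γ124 + 9/10*γ134 - 9/2*γ234 + 81/20*γ1234
Answer: 27/5


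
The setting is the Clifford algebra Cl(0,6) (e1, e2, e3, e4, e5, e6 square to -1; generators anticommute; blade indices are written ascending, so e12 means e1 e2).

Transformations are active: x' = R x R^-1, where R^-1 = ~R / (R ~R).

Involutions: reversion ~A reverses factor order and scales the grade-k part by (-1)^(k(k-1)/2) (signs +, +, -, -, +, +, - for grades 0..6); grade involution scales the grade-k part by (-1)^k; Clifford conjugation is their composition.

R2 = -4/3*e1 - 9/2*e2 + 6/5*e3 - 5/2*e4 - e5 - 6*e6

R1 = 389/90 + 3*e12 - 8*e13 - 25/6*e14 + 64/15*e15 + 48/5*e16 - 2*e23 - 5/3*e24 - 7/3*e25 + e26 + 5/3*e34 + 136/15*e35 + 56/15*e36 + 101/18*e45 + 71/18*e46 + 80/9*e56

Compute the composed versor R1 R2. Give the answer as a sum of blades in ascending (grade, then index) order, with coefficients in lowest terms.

Distribute over the terms of R2 (each basis-blade product reordered to ascending indices, repeated generators contracted through their squares):
R1 (-4/3*e1) = -778/135*e1 - 4*e2 + 32/3*e3 + 50/9*e4 - 256/45*e5 - 64/5*e6 + 8/3*e123 + 20/9*e124 + 28/9*e125 - 4/3*e126 - 20/9*e134 - 544/45*e135 - 224/45*e136 - 202/27*e145 - 142/27*e146 - 320/27*e156
R1 (-9/2*e2) = 27/2*e1 - 389/20*e2 + 9*e3 + 15/2*e4 + 21/2*e5 - 9/2*e6 - 36*e123 - 75/4*e124 + 96/5*e125 + 216/5*e126 - 15/2*e234 - 204/5*e235 - 84/5*e236 - 101/4*e245 - 71/4*e246 - 40*e256
R1 (6/5*e3) = 48/5*e1 + 12/5*e2 + 389/75*e3 + 2*e4 + 272/25*e5 + 112/25*e6 + 18/5*e123 + 5*e134 - 128/25*e135 - 288/25*e136 + 2*e234 + 14/5*e235 - 6/5*e236 + 101/15*e345 + 71/15*e346 + 32/3*e356
R1 (-5/2*e4) = -125/12*e1 - 25/6*e2 + 25/6*e3 - 389/36*e4 - 505/36*e5 - 355/36*e6 - 15/2*e124 + 20*e134 + 32/3*e145 + 24*e146 + 5*e234 - 35/6*e245 + 5/2*e246 + 68/3*e345 + 28/3*e346 - 200/9*e456
R1 (-e5) = 64/15*e1 - 7/3*e2 + 136/15*e3 + 101/18*e4 - 389/90*e5 - 80/9*e6 - 3*e125 + 8*e135 + 25/6*e145 + 48/5*e156 + 2*e235 + 5/3*e245 + e256 - 5/3*e345 + 56/15*e356 + 71/18*e456
R1 (-6*e6) = 288/5*e1 + 6*e2 + 112/5*e3 + 71/3*e4 + 160/3*e5 - 389/15*e6 - 18*e126 + 48*e136 + 25*e146 - 128/5*e156 + 12*e236 + 10*e246 + 14*e256 - 10*e346 - 272/5*e356 - 101/3*e456
Summing the partial products and collecting blades:
Answer: 7429/108*e1 - 431/20*e2 + 9073/150*e3 + 1207/36*e4 + 45607/900*e5 - 17251/300*e6 - 446/15*e123 - 865/36*e124 + 869/45*e125 + 358/15*e126 + 205/9*e134 - 2072/225*e135 + 7088/225*e136 + 397/54*e145 + 1181/27*e146 - 752/27*e156 - 1/2*e234 - 36*e235 - 6*e236 - 353/12*e245 - 21/4*e246 - 25*e256 + 416/15*e345 + 61/15*e346 - 40*e356 - 935/18*e456


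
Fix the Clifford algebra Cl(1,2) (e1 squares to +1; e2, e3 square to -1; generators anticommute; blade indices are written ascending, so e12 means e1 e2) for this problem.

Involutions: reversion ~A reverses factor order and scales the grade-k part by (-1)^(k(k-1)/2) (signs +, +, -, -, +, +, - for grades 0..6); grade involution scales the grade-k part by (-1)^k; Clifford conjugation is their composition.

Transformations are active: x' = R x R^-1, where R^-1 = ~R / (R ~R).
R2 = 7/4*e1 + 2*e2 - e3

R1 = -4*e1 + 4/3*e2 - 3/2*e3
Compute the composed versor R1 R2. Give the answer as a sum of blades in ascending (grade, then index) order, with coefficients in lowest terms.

Distribute over the terms of R1 (each basis-blade product reordered to ascending indices, repeated generators contracted through their squares):
(-4*e1) R2 = -7 - 8*e12 + 4*e13
(4/3*e2) R2 = -8/3 - 7/3*e12 - 4/3*e23
(-3/2*e3) R2 = -3/2 + 21/8*e13 + 3*e23
Summing the partial products and collecting blades:
Answer: -67/6 - 31/3*e12 + 53/8*e13 + 5/3*e23


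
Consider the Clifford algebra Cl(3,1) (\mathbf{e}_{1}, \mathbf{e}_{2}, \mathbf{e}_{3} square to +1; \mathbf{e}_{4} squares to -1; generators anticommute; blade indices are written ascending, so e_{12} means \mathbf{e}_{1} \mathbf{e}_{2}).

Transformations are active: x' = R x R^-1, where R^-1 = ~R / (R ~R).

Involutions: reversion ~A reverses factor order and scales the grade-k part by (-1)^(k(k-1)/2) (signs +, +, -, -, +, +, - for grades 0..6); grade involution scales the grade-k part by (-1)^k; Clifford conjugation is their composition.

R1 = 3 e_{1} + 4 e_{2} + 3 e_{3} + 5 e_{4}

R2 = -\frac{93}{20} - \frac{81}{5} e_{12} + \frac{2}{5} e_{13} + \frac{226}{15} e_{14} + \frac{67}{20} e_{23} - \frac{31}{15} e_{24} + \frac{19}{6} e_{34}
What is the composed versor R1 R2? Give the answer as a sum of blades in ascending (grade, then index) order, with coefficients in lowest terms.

Distribute over the terms of R1 (each basis-blade product reordered to ascending indices, repeated generators contracted through their squares):
(3 e_{1}) R2 = -\frac{279}{20} e_{1} - \frac{243}{5} e_{2} + \frac{6}{5} e_{3} + \frac{226}{5} e_{4} + \frac{201}{20} e_{123} - \frac{31}{5} e_{124} + \frac{19}{2} e_{134}
(4 e_{2}) R2 = \frac{324}{5} e_{1} - \frac{93}{5} e_{2} + \frac{67}{5} e_{3} - \frac{124}{15} e_{4} - \frac{8}{5} e_{123} - \frac{904}{15} e_{124} + \frac{38}{3} e_{234}
(3 e_{3}) R2 = -\frac{6}{5} e_{1} - \frac{201}{20} e_{2} - \frac{279}{20} e_{3} + \frac{19}{2} e_{4} - \frac{243}{5} e_{123} - \frac{226}{5} e_{134} + \frac{31}{5} e_{234}
(5 e_{4}) R2 = \frac{226}{3} e_{1} - \frac{31}{3} e_{2} + \frac{95}{6} e_{3} - \frac{93}{4} e_{4} - 81 e_{124} + 2 e_{134} + \frac{67}{4} e_{234}
Summing the partial products and collecting blades:
Answer: \frac{7499}{60} e_{1} - \frac{1051}{12} e_{2} + \frac{989}{60} e_{3} + \frac{1391}{60} e_{4} - \frac{803}{20} e_{123} - \frac{2212}{15} e_{124} - \frac{337}{10} e_{134} + \frac{2137}{60} e_{234}


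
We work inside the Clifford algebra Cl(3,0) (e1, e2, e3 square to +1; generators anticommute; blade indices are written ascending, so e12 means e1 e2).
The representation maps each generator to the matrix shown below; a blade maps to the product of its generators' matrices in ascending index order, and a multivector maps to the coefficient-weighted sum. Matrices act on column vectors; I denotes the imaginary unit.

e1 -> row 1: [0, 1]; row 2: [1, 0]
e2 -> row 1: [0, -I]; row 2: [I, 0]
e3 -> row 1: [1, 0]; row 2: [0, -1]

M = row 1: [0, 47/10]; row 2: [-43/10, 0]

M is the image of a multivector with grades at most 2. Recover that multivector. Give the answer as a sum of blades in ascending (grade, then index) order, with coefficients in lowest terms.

Method: 1, rho(e1), rho(e2), rho(e3) form a trace-orthogonal basis of the 2x2 complex matrices (tr(X Y) = 2 if X = Y, else 0), so M = m0*1 + m1*rho(e1) + m2*rho(e2) + m3*rho(e3) with m0 = tr(M)/2 = 0, m1 = tr(M rho(e1))/2 = 1/5, m2 = tr(M rho(e2))/2 = 9*I/2, m3 = tr(M rho(e3))/2 = 0.
Multiplying table entries, the bivector images are rho(e12) = I*rho(e3), rho(e13) = -I*rho(e2), rho(e23) = I*rho(e1); with real blade coefficients the real parts of m0..m3 are the coefficients of 1, e1, e2, e3 and the imaginary parts give the bivectors (e23: Im m1, e13: -Im m2, e12: Im m3).
Answer: 1/5*e1 - 9/2*e13


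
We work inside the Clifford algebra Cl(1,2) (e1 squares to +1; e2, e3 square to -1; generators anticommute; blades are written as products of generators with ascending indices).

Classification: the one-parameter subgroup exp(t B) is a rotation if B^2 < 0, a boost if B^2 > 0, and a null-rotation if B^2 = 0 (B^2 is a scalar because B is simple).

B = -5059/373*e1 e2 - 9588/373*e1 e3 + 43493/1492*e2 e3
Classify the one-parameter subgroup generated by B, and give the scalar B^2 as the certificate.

B^2 term by term: the squares give (-5059/373)^2*(e1 e2)^2 + (-9588/373)^2*(e1 e3)^2 + (43493/1492)^2*(e2 e3)^2 = 25593481/139129*(+1) + 91929744/139129*(+1) + 1891641049/2226064*(-1) = -81/16 (each basis 2-blade squares to minus the product of its generators' squares); cross terms between blades sharing an index anticommute and cancel. So B^2 = -81/16.
Answer: rotation, certificate B^2 = -81/16. The invariant at work: B^2 = -81/16 is unchanged by conjugation, hence its sign classifies the subgroup whatever basis B is written in.


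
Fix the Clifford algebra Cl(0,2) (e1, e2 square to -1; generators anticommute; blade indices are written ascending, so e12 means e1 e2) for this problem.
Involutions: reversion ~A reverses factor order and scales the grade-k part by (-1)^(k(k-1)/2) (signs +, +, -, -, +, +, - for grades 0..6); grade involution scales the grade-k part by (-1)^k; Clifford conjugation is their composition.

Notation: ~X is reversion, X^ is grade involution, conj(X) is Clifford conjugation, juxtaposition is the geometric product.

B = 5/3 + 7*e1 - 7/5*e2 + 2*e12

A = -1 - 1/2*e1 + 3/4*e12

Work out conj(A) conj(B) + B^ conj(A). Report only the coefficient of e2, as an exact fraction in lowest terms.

first term: 1/3 + 533/60*e1 + 97/20*e2 + 29/20*e12
second term: 10/3 + 407/60*e1 - 113/20*e2 - 79/20*e12
Answer: -4/5


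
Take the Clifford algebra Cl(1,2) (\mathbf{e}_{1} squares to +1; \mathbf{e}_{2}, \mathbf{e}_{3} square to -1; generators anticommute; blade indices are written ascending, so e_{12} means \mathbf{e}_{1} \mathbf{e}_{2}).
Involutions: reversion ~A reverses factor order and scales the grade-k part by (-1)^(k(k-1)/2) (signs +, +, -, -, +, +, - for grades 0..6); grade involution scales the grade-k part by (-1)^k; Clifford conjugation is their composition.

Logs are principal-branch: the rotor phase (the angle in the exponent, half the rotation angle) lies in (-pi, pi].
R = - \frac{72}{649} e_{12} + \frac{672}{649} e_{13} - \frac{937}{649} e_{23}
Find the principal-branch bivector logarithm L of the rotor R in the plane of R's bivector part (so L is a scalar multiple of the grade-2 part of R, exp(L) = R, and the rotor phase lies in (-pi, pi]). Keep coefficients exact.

The scalar part of R is 0, and that scalar determines the rotor phase on the principal branch; recovering the unit plane as bivector-part over sine of the phase gives L = phase * plane.
Concretely: cos(phase) = 0 gives phase = ±\frac{\pi}{2}, and since phase/sin(phase) is even the sign is immaterial: L = (phase/sin(phase)) * <R>_2 = (\frac{\pi}{2}) * <R>_2.
Answer: - \frac{36 \pi}{649} e_{12} + \frac{336 \pi}{649} e_{13} - \frac{937 \pi}{1298} e_{23}


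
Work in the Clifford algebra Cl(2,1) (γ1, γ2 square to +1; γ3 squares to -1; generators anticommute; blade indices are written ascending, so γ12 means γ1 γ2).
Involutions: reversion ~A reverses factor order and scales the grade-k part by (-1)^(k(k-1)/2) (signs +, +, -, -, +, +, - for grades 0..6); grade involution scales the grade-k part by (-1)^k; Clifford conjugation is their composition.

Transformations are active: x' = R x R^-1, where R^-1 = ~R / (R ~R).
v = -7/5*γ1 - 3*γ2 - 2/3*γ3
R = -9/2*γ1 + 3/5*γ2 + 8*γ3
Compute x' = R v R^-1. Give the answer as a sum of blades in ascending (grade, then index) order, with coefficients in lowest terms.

~R = -9/2*γ1 + 3/5*γ2 + 8*γ3, and R ~R = -4339/100, so R^-1 = ~R / (-4339/100).
R v = 59/6 + 717/50*γ12 + 71/5*γ13 + 118/5*γ23
Answer: 74623/21695*γ1 + 11837/4339*γ2 - 38522/13017*γ3
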